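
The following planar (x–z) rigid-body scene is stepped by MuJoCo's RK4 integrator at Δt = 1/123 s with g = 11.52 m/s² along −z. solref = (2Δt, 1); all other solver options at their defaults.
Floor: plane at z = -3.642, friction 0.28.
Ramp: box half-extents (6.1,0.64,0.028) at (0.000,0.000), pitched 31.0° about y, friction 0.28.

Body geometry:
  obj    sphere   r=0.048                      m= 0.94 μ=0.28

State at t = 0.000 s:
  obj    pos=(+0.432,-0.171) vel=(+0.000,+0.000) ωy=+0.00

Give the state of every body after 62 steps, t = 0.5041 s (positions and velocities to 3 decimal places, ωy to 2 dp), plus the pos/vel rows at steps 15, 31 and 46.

State at t = 0.5041 s:
  obj    pos=(+0.894,-0.448) vel=(+1.832,-1.100) ωy=+44.47

Key-timestep trajectory:
   step    t(s)  obj.x    obj.z    obj.vx   obj.vz 
     15  0.1220   +0.459  -0.187  +0.444  -0.266
     31  0.2520   +0.548  -0.240  +0.916  -0.550
     46  0.3740   +0.686  -0.324  +1.359  -0.817


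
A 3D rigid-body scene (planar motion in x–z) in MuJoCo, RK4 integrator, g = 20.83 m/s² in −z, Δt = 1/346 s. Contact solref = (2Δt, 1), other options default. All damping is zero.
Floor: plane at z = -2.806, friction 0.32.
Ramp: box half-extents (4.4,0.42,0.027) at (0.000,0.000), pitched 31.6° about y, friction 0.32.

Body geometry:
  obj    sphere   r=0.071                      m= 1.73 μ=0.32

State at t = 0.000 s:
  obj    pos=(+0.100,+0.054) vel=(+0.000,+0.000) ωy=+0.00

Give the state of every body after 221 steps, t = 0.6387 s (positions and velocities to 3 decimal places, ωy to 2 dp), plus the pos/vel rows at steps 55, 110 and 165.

State at t = 0.6387 s:
  obj    pos=(+1.455,-0.780) vel=(+4.241,-2.609) ωy=+70.12

Key-timestep trajectory:
   step    t(s)  obj.x    obj.z    obj.vx   obj.vz 
     55  0.1590   +0.184  +0.002  +1.056  -0.650
    110  0.3179   +0.436  -0.153  +2.111  -1.299
    165  0.4769   +0.855  -0.411  +3.167  -1.948


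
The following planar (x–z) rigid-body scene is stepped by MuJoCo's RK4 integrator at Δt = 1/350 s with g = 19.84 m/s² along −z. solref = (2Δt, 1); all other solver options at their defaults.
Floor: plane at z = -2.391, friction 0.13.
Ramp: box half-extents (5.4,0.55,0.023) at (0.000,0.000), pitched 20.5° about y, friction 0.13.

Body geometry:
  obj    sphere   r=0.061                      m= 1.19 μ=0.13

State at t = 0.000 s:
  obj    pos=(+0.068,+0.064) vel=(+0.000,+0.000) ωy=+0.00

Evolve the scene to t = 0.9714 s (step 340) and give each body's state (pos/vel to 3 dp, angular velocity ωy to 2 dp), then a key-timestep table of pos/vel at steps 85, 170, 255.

State at t = 0.9714 s:
  obj    pos=(+2.262,-0.756) vel=(+4.516,-1.688) ωy=+79.02

Key-timestep trajectory:
   step    t(s)  obj.x    obj.z    obj.vx   obj.vz 
     85  0.2429   +0.205  +0.013  +1.129  -0.422
    170  0.4857   +0.617  -0.141  +2.258  -0.844
    255  0.7286   +1.302  -0.397  +3.387  -1.266


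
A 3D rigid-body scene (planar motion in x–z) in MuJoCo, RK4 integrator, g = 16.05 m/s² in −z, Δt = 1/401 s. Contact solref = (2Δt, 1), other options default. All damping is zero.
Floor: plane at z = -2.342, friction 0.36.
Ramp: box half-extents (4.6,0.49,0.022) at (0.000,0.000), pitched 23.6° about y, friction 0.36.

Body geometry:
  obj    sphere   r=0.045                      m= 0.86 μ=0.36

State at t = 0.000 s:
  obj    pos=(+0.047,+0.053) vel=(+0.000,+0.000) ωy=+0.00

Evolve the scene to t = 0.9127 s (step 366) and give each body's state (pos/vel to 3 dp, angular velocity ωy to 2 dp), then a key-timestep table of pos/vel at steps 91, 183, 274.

State at t = 0.9127 s:
  obj    pos=(+1.799,-0.713) vel=(+3.839,-1.677) ωy=+93.08

Key-timestep trajectory:
   step    t(s)  obj.x    obj.z    obj.vx   obj.vz 
     91  0.2269   +0.155  +0.005  +0.955  -0.417
    183  0.4564   +0.485  -0.139  +1.919  -0.839
    274  0.6833   +1.029  -0.376  +2.874  -1.256


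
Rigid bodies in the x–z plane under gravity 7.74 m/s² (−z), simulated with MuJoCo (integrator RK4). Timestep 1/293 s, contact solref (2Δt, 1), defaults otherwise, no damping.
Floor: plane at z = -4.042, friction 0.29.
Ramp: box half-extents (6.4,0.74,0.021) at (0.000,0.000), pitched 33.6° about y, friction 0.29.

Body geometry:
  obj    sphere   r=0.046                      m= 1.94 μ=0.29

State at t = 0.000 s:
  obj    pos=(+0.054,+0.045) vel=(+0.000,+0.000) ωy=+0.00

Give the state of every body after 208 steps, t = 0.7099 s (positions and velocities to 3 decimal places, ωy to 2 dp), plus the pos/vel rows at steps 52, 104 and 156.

State at t = 0.7099 s:
  obj    pos=(+0.696,-0.382) vel=(+1.809,-1.202) ωy=+47.20

Key-timestep trajectory:
   step    t(s)  obj.x    obj.z    obj.vx   obj.vz 
     52  0.1775   +0.094  +0.018  +0.452  -0.301
    104  0.3549   +0.214  -0.062  +0.905  -0.601
    156  0.5324   +0.415  -0.195  +1.357  -0.902


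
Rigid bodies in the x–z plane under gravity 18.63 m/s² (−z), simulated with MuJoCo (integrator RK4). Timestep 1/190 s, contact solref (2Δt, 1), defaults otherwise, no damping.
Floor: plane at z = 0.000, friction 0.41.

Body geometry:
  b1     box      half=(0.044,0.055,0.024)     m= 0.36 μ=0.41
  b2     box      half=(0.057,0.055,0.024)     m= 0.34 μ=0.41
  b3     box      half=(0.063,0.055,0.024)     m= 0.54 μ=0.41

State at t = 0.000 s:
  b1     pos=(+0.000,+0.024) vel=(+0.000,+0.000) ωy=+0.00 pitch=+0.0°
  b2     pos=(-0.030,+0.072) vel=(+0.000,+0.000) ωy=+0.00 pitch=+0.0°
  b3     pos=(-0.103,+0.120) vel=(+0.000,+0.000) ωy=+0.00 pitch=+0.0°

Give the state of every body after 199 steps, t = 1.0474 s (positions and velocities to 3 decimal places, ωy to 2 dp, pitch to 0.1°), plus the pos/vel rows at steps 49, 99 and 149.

State at t = 1.0474 s:
  b1     pos=(+0.003,+0.024) vel=(+0.002,+0.000) ωy=+0.00 pitch=+0.0°
  b2     pos=(-0.060,+0.062) vel=(+0.001,+0.000) ωy=+0.03 pitch=-61.4°
  b3     pos=(-0.142,+0.058) vel=(-0.001,+0.000) ωy=+0.01 pitch=-39.2°

Key-timestep trajectory:
   step    t(s)  b1.x    b1.z    b1.vx   b1.vz   b2.x    b2.z    b2.vx   b2.vz   b3.x    b3.z    b3.vx   b3.vz 
     49  0.2579   +0.001  +0.024  +0.000  +0.000   -0.067  +0.062  +0.078  +0.003   -0.145  +0.061  +0.060  -0.028
     99  0.5211   +0.003  +0.024  +0.002  +0.000   -0.061  +0.062  +0.003  +0.000   -0.142  +0.059  -0.001  -0.008
    149  0.7842   +0.003  +0.024  +0.001  +0.000   -0.061  +0.062  +0.001  +0.000   -0.142  +0.059  +0.000  -0.001


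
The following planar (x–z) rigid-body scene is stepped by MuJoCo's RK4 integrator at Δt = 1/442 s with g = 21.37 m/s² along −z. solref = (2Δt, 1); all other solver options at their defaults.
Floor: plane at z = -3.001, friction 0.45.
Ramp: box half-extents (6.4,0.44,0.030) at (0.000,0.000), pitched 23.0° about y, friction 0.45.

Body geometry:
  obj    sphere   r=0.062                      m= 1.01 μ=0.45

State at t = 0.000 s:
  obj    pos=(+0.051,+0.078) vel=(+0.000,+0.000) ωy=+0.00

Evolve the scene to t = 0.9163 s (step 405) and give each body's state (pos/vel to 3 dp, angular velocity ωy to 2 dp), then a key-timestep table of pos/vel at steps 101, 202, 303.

State at t = 0.9163 s:
  obj    pos=(+2.356,-0.900) vel=(+5.031,-2.135) ωy=+88.14

Key-timestep trajectory:
   step    t(s)  obj.x    obj.z    obj.vx   obj.vz 
    101  0.2285   +0.194  +0.017  +1.255  -0.533
    202  0.4570   +0.624  -0.165  +2.509  -1.065
    303  0.6855   +1.341  -0.469  +3.764  -1.598


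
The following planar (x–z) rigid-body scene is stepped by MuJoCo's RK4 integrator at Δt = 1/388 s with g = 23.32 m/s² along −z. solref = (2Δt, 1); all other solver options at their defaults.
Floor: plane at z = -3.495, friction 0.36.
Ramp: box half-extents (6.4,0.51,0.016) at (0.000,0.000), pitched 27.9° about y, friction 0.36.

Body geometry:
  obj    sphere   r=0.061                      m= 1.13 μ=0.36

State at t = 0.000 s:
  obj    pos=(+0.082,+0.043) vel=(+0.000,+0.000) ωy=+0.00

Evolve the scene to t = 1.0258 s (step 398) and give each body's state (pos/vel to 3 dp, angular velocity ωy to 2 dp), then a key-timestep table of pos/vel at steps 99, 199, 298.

State at t = 1.0258 s:
  obj    pos=(+3.706,-1.875) vel=(+7.066,-3.741) ωy=+131.06

Key-timestep trajectory:
   step    t(s)  obj.x    obj.z    obj.vx   obj.vz 
     99  0.2552   +0.307  -0.075  +1.758  -0.931
    199  0.5129   +0.988  -0.436  +3.533  -1.871
    298  0.7680   +2.114  -1.032  +5.291  -2.801


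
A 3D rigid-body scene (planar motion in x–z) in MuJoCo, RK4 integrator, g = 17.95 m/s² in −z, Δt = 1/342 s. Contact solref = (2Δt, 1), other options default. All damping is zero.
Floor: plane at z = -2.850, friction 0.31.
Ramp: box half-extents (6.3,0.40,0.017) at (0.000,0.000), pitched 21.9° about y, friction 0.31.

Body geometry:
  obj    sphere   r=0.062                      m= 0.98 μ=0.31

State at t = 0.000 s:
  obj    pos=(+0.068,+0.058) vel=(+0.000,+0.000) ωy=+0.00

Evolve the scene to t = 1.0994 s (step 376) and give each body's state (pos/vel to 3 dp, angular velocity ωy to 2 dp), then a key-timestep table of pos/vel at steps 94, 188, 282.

State at t = 1.0994 s:
  obj    pos=(+2.750,-1.020) vel=(+4.878,-1.961) ωy=+84.79

Key-timestep trajectory:
   step    t(s)  obj.x    obj.z    obj.vx   obj.vz 
     94  0.2749   +0.236  -0.010  +1.220  -0.490
    188  0.5497   +0.738  -0.212  +2.439  -0.981
    282  0.8246   +1.576  -0.549  +3.659  -1.471


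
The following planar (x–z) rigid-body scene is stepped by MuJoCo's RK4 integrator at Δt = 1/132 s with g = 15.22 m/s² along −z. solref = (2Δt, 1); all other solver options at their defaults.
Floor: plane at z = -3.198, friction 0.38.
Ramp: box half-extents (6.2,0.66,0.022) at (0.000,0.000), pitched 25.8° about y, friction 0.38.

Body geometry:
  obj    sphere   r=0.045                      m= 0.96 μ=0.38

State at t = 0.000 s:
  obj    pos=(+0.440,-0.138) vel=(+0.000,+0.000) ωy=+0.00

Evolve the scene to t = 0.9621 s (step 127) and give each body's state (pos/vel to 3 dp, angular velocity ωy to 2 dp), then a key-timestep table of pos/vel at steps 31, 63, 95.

State at t = 0.9621 s:
  obj    pos=(+2.411,-1.091) vel=(+4.098,-1.981) ωy=+101.14

Key-timestep trajectory:
   step    t(s)  obj.x    obj.z    obj.vx   obj.vz 
     31  0.2348   +0.557  -0.195  +1.000  -0.484
     63  0.4773   +0.925  -0.373  +2.033  -0.983
     95  0.7197   +1.543  -0.672  +3.065  -1.482


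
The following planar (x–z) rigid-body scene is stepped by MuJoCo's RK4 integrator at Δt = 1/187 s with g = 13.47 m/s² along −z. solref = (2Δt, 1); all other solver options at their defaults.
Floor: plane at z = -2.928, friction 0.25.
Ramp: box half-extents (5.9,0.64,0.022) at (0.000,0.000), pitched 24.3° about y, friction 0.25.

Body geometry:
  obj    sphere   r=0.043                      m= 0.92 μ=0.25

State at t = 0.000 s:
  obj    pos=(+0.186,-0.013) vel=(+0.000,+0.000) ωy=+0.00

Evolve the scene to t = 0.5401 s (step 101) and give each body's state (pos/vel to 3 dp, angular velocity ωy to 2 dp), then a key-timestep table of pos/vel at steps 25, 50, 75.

State at t = 0.5401 s:
  obj    pos=(+0.713,-0.250) vel=(+1.949,-0.880) ωy=+49.71

Key-timestep trajectory:
   step    t(s)  obj.x    obj.z    obj.vx   obj.vz 
     25  0.1337   +0.218  -0.027  +0.483  -0.218
     50  0.2674   +0.315  -0.071  +0.965  -0.436
     75  0.4011   +0.476  -0.144  +1.447  -0.654


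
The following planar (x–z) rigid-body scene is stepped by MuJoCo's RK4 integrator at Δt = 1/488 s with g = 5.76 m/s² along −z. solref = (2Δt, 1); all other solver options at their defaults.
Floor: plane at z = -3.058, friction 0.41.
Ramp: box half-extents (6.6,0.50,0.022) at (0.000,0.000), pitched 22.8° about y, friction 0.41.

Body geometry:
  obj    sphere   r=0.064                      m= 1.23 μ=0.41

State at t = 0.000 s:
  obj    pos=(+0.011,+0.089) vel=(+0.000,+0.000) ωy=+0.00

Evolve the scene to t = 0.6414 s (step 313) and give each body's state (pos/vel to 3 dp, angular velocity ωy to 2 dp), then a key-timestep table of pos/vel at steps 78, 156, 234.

State at t = 0.6414 s:
  obj    pos=(+0.313,-0.038) vel=(+0.943,-0.396) ωy=+15.98

Key-timestep trajectory:
   step    t(s)  obj.x    obj.z    obj.vx   obj.vz 
     78  0.1598   +0.030  +0.081  +0.235  -0.099
    156  0.3197   +0.086  +0.057  +0.470  -0.198
    234  0.4795   +0.180  +0.018  +0.705  -0.296


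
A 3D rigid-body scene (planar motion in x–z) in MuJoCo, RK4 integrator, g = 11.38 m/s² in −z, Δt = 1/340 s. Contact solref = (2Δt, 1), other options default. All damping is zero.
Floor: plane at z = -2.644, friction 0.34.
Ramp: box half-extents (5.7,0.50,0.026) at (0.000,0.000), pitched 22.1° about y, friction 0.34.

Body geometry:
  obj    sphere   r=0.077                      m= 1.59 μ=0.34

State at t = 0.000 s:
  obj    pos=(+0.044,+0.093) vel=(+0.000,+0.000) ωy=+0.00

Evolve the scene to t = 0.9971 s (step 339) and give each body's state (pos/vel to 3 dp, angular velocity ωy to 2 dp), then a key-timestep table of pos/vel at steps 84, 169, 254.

State at t = 0.9971 s:
  obj    pos=(+1.453,-0.479) vel=(+2.825,-1.147) ωy=+39.60

Key-timestep trajectory:
   step    t(s)  obj.x    obj.z    obj.vx   obj.vz 
     84  0.2471   +0.131  +0.058  +0.700  -0.284
    169  0.4971   +0.394  -0.049  +1.408  -0.572
    254  0.7471   +0.835  -0.228  +2.117  -0.860


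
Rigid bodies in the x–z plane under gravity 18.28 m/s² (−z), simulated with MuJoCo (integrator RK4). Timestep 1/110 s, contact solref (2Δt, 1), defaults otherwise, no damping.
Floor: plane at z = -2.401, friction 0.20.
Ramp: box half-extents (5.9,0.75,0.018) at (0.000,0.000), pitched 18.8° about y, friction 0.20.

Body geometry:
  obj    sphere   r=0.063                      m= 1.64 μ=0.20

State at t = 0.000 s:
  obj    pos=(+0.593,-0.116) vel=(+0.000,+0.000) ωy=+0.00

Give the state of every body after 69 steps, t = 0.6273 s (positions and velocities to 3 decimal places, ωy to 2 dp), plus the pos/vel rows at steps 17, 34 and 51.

State at t = 0.6273 s:
  obj    pos=(+1.377,-0.383) vel=(+2.499,-0.851) ωy=+41.88

Key-timestep trajectory:
   step    t(s)  obj.x    obj.z    obj.vx   obj.vz 
     17  0.1545   +0.641  -0.133  +0.616  -0.209
     34  0.3091   +0.783  -0.181  +1.231  -0.419
     51  0.4636   +1.021  -0.262  +1.847  -0.629


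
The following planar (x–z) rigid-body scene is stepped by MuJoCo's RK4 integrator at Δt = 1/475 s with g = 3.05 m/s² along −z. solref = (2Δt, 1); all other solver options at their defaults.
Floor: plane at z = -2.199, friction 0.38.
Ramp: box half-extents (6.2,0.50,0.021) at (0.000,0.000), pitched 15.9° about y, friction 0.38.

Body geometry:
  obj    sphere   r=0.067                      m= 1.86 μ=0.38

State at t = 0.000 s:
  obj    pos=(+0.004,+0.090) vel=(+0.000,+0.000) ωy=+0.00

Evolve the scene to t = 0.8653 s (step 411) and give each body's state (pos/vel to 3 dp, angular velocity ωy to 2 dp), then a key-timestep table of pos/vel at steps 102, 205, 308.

State at t = 0.8653 s:
  obj    pos=(+0.219,+0.029) vel=(+0.497,-0.141) ωy=+7.71

Key-timestep trajectory:
   step    t(s)  obj.x    obj.z    obj.vx   obj.vz 
    102  0.2147   +0.017  +0.087  +0.123  -0.035
    205  0.4316   +0.058  +0.075  +0.248  -0.071
    308  0.6484   +0.125  +0.056  +0.372  -0.106


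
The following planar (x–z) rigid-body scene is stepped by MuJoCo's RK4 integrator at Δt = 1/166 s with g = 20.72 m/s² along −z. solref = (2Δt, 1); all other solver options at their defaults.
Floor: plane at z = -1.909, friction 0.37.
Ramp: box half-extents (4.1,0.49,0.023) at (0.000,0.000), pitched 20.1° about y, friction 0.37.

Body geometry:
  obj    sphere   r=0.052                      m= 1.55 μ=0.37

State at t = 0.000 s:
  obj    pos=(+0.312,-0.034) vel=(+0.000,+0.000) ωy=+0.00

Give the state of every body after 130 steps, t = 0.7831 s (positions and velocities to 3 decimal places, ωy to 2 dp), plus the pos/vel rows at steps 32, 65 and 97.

State at t = 0.7831 s:
  obj    pos=(+1.777,-0.570) vel=(+3.740,-1.369) ωy=+76.58

Key-timestep trajectory:
   step    t(s)  obj.x    obj.z    obj.vx   obj.vz 
     32  0.1928   +0.401  -0.067  +0.921  -0.337
     65  0.3916   +0.678  -0.168  +1.870  -0.684
     97  0.5843   +1.127  -0.333  +2.791  -1.021


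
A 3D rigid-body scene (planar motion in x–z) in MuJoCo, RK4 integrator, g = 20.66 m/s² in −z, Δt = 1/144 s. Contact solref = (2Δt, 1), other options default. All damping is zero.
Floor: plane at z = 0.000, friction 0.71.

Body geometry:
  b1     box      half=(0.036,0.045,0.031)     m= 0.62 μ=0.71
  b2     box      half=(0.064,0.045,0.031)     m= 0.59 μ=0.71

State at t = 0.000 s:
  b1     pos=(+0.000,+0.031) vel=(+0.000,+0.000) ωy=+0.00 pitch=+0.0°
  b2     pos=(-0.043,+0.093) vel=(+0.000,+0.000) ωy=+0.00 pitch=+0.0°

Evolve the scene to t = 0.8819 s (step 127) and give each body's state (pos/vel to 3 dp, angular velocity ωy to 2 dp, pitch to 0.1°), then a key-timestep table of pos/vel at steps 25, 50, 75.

State at t = 0.8819 s:
  b1     pos=(+0.000,+0.031) vel=(+0.000,+0.000) ωy=+0.00 pitch=+0.0°
  b2     pos=(-0.201,+0.031) vel=(+0.000,+0.000) ωy=+0.00 pitch=+180.0°

Key-timestep trajectory:
   step    t(s)  b1.x    b1.z    b1.vx   b1.vz   b2.x    b2.z    b2.vx   b2.vz 
     25  0.1736   +0.000  +0.031  +0.000  +0.000   -0.074  +0.067  -0.416  +0.062
     50  0.3472   +0.000  +0.031  +0.000  +0.000   -0.130  +0.071  -0.128  +0.006
     75  0.5208   +0.000  +0.031  +0.000  +0.000   -0.167  +0.062  -0.466  -0.242


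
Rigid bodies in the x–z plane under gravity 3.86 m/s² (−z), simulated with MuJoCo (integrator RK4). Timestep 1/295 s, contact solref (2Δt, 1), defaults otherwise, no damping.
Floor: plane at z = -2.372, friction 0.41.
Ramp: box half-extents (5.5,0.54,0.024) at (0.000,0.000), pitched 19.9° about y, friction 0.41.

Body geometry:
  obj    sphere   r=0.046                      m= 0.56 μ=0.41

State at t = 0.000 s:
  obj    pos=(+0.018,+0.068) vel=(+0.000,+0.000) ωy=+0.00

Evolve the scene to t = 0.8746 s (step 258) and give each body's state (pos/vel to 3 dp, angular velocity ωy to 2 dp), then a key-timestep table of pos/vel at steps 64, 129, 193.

State at t = 0.8746 s:
  obj    pos=(+0.356,-0.054) vel=(+0.772,-0.279) ωy=+17.84

Key-timestep trajectory:
   step    t(s)  obj.x    obj.z    obj.vx   obj.vz 
     64  0.2169   +0.039  +0.060  +0.191  -0.069
    129  0.4373   +0.102  +0.037  +0.386  -0.140
    193  0.6542   +0.207  +0.000  +0.577  -0.209


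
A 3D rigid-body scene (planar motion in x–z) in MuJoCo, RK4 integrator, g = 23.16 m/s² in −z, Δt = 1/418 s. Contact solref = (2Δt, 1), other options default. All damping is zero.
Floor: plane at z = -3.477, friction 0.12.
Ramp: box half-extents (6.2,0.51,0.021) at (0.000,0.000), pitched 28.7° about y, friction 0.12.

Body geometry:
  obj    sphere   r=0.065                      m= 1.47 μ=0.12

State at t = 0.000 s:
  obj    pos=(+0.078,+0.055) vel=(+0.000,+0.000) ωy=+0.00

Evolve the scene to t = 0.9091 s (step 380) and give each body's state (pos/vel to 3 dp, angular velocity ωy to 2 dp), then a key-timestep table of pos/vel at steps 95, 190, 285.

State at t = 0.9091 s:
  obj    pos=(+3.227,-1.668) vel=(+6.903,-3.848) ωy=+84.91

Key-timestep trajectory:
   step    t(s)  obj.x    obj.z    obj.vx   obj.vz 
     95  0.2273   +0.275  -0.052  +1.733  -0.945
    190  0.4545   +0.865  -0.376  +3.482  -1.848
    285  0.6818   +1.849  -0.914  +5.181  -2.877


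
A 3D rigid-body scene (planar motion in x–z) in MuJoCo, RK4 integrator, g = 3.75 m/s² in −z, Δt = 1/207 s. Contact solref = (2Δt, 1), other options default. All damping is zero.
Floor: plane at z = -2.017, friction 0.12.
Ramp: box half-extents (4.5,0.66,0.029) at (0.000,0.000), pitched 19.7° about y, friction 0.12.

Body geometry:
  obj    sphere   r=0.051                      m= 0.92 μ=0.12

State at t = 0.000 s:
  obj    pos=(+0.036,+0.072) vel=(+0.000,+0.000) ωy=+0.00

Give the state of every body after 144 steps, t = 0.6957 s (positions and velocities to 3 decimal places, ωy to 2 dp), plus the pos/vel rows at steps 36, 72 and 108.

State at t = 0.6957 s:
  obj    pos=(+0.242,-0.002) vel=(+0.591,-0.212) ωy=+12.31

Key-timestep trajectory:
   step    t(s)  obj.x    obj.z    obj.vx   obj.vz 
     36  0.1739   +0.049  +0.067  +0.148  -0.053
     72  0.3478   +0.087  +0.054  +0.296  -0.106
    108  0.5217   +0.152  +0.031  +0.444  -0.159


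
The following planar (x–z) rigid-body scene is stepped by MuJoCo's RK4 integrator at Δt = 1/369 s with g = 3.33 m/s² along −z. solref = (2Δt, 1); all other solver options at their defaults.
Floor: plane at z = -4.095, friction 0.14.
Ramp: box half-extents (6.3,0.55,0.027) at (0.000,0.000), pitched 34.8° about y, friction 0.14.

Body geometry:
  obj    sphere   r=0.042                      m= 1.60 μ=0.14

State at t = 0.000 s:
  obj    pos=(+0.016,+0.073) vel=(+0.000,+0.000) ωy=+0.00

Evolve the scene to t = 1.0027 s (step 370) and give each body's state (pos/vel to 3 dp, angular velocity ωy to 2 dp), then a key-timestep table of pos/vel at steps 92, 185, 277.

State at t = 1.0027 s:
  obj    pos=(+0.642,-0.362) vel=(+1.255,-0.857) ωy=+22.95

Key-timestep trajectory:
   step    t(s)  obj.x    obj.z    obj.vx   obj.vz 
     92  0.2493   +0.055  +0.046  +0.312  -0.214
    185  0.5014   +0.173  -0.036  +0.625  -0.434
    277  0.7507   +0.367  -0.171  +0.936  -0.650


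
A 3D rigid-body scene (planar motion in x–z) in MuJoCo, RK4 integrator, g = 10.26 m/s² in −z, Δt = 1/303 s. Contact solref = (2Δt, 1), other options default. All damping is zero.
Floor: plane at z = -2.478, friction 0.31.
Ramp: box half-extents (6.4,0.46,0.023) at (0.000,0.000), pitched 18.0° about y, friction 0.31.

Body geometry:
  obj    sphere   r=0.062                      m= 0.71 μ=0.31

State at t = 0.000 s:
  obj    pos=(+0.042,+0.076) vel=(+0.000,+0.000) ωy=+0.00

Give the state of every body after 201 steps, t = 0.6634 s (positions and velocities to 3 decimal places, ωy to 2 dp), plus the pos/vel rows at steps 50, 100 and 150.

State at t = 0.6634 s:
  obj    pos=(+0.516,-0.078) vel=(+1.429,-0.464) ωy=+24.23

Key-timestep trajectory:
   step    t(s)  obj.x    obj.z    obj.vx   obj.vz 
     50  0.1650   +0.071  +0.066  +0.355  -0.116
    100  0.3300   +0.159  +0.038  +0.711  -0.231
    150  0.4950   +0.306  -0.010  +1.066  -0.346


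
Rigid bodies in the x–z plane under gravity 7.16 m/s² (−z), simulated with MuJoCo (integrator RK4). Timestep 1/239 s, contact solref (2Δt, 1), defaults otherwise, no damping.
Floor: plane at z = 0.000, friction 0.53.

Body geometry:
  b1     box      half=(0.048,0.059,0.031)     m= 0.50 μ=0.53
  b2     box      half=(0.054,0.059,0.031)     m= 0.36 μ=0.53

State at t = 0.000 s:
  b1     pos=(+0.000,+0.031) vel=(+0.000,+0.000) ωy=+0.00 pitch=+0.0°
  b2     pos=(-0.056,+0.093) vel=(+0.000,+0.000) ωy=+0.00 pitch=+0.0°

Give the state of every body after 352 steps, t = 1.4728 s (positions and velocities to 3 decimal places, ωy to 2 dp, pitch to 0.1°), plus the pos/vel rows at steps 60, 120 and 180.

State at t = 1.4728 s:
  b1     pos=(+0.000,+0.031) vel=(+0.000,+0.000) ωy=+0.00 pitch=+0.0°
  b2     pos=(-0.108,+0.054) vel=(+0.000,+0.000) ωy=+0.00 pitch=-90.0°

Key-timestep trajectory:
   step    t(s)  b1.x    b1.z    b1.vx   b1.vz   b2.x    b2.z    b2.vx   b2.vz 
     60  0.2510   +0.000  +0.031  +0.000  +0.000   -0.083  +0.063  -0.189  -0.534
    120  0.5021   +0.000  +0.031  +0.000  +0.000   -0.126  +0.061  +0.011  -0.003
    180  0.7531   +0.000  +0.031  +0.000  +0.000   -0.104  +0.056  -0.051  -0.024


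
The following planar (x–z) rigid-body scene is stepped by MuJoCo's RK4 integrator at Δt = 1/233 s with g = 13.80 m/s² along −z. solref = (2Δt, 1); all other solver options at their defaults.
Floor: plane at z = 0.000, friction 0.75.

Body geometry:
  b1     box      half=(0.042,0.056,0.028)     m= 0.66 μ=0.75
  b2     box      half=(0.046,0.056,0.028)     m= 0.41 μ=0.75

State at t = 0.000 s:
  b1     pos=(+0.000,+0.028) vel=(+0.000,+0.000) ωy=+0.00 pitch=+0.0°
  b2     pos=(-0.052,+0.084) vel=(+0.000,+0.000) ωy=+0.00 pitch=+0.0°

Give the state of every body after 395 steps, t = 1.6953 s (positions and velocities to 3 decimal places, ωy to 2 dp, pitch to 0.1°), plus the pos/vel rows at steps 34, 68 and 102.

State at t = 1.6953 s:
  b1     pos=(+0.000,+0.028) vel=(+0.000,+0.000) ωy=+0.00 pitch=+0.0°
  b2     pos=(-0.095,+0.046) vel=(+0.000,+0.000) ωy=+0.00 pitch=-90.0°

Key-timestep trajectory:
   step    t(s)  b1.x    b1.z    b1.vx   b1.vz   b2.x    b2.z    b2.vx   b2.vz 
     34  0.1459   +0.000  +0.028  +0.000  +0.000   -0.074  +0.059  -0.237  -0.669
     68  0.2918   +0.000  +0.028  +0.000  +0.000   -0.110  +0.052  -0.012  +0.003
    102  0.4378   +0.000  +0.028  +0.000  +0.000   -0.092  +0.048  -0.002  +0.005


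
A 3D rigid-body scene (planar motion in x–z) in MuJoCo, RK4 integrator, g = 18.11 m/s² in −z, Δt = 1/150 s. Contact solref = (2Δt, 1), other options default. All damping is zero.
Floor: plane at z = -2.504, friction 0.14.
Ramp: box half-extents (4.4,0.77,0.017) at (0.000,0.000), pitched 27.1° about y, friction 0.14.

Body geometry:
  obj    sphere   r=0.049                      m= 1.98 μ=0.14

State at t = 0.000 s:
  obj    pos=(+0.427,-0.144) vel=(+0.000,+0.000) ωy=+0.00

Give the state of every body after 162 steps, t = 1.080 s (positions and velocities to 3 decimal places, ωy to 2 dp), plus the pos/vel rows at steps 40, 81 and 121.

State at t = 1.080 s:
  obj    pos=(+3.539,-1.737) vel=(+5.756,-2.968) ωy=+124.03

Key-timestep trajectory:
   step    t(s)  obj.x    obj.z    obj.vx   obj.vz 
     40  0.2667   +0.617  -0.242  +1.423  -0.727
     81  0.5400   +1.205  -0.543  +2.884  -1.465
    121  0.8067   +2.163  -1.033  +4.297  -2.222


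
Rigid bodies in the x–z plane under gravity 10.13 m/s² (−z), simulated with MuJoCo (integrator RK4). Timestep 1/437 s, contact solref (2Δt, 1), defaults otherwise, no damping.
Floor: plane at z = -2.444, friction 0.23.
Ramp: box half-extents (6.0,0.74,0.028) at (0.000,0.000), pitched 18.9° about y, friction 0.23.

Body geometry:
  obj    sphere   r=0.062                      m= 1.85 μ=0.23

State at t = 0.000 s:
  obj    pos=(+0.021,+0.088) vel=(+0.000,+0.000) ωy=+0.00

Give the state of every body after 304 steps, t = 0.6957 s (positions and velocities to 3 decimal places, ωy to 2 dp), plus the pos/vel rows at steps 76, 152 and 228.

State at t = 0.6957 s:
  obj    pos=(+0.558,-0.096) vel=(+1.543,-0.528) ωy=+26.29

Key-timestep trajectory:
   step    t(s)  obj.x    obj.z    obj.vx   obj.vz 
     76  0.1739   +0.055  +0.076  +0.386  -0.132
    152  0.3478   +0.155  +0.042  +0.771  -0.264
    228  0.5217   +0.323  -0.015  +1.157  -0.396


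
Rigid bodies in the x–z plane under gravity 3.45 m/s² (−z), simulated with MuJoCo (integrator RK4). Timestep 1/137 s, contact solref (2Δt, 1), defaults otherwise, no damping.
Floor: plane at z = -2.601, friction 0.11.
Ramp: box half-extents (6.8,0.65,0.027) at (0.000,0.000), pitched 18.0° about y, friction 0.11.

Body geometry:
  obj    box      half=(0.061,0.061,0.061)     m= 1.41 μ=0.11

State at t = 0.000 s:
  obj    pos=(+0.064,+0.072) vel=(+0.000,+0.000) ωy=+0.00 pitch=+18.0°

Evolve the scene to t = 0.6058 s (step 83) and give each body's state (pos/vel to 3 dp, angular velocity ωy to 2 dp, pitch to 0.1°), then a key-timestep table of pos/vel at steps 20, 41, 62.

State at t = 0.6058 s:
  obj    pos=(+0.187,+0.032) vel=(+0.406,-0.135) ωy=+0.00 pitch=+18.0°

Key-timestep trajectory:
   step    t(s)  obj.x    obj.z    obj.vx   obj.vz 
     20  0.1460   +0.071  +0.069  +0.097  -0.035
     41  0.2993   +0.094  +0.062  +0.202  -0.061
     62  0.4526   +0.133  +0.049  +0.305  -0.092


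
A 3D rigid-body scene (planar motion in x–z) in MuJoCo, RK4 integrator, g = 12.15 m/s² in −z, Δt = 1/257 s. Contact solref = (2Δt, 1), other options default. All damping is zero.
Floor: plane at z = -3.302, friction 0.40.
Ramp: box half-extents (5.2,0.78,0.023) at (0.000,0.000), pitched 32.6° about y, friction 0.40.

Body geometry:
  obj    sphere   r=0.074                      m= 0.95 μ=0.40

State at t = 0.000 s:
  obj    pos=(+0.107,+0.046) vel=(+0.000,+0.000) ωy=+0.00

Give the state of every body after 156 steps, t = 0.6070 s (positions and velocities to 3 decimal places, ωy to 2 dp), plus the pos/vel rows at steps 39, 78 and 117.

State at t = 0.6070 s:
  obj    pos=(+0.833,-0.418) vel=(+2.391,-1.529) ωy=+38.35

Key-timestep trajectory:
   step    t(s)  obj.x    obj.z    obj.vx   obj.vz 
     39  0.1518   +0.153  +0.017  +0.598  -0.382
     78  0.3035   +0.289  -0.070  +1.196  -0.765
    117  0.4553   +0.516  -0.215  +1.793  -1.147


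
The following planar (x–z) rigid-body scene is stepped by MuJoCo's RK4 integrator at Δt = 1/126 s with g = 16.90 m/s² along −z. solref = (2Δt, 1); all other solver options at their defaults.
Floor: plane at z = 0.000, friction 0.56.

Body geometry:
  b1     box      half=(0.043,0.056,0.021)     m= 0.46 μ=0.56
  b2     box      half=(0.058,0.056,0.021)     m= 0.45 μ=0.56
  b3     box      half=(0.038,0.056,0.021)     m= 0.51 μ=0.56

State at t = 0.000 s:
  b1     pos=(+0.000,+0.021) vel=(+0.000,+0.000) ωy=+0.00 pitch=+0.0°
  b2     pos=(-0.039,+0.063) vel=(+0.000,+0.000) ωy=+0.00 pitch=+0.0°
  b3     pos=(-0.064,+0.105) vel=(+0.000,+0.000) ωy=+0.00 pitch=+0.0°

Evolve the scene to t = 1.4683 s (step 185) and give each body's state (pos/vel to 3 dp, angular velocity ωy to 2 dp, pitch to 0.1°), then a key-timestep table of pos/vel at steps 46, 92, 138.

State at t = 1.4683 s:
  b1     pos=(+0.000,+0.021) vel=(+0.000,+0.000) ωy=+0.00 pitch=+0.0°
  b2     pos=(-0.152,+0.051) vel=(+0.001,-0.001) ωy=-0.02 pitch=-144.6°
  b3     pos=(-0.214,+0.021) vel=(-0.001,+0.000) ωy=+0.00 pitch=+180.0°

Key-timestep trajectory:
   step    t(s)  b1.x    b1.z    b1.vx   b1.vz   b2.x    b2.z    b2.vx   b2.vz   b3.x    b3.z    b3.vx   b3.vz 
     46  0.3651   +0.000  +0.021  +0.000  +0.000   -0.120  +0.061  -0.235  -0.015   -0.212  +0.019  -0.265  -0.326
     92  0.7302   +0.000  +0.021  +0.000  +0.000   -0.153  +0.051  +0.001  -0.001   -0.213  +0.021  -0.001  +0.000
    138  1.0952   +0.000  +0.021  +0.000  +0.000   -0.152  +0.051  +0.001  -0.001   -0.214  +0.021  -0.001  +0.000


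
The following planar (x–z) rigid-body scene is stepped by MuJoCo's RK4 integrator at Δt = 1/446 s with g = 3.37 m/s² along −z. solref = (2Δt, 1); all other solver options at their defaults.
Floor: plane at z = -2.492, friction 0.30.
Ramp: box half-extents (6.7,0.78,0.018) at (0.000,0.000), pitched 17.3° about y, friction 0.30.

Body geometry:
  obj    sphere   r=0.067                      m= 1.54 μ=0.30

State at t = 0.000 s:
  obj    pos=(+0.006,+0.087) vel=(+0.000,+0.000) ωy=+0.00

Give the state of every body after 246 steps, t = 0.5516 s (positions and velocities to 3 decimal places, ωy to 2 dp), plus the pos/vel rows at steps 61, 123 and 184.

State at t = 0.5516 s:
  obj    pos=(+0.110,+0.055) vel=(+0.377,-0.117) ωy=+5.89

Key-timestep trajectory:
   step    t(s)  obj.x    obj.z    obj.vx   obj.vz 
     61  0.1368   +0.012  +0.085  +0.093  -0.029
    123  0.2758   +0.032  +0.079  +0.189  -0.059
    184  0.4126   +0.064  +0.069  +0.282  -0.088


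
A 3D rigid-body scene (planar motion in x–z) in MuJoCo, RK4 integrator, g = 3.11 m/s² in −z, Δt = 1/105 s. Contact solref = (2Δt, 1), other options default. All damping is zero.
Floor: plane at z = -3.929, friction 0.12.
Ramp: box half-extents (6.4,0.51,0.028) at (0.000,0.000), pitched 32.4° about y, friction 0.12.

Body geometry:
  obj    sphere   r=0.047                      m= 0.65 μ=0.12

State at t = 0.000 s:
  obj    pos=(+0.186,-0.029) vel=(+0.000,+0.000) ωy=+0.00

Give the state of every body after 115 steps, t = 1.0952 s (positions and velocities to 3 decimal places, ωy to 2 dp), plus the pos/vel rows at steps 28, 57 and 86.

State at t = 1.0952 s:
  obj    pos=(+0.870,-0.463) vel=(+1.253,-0.786) ωy=+18.40

Key-timestep trajectory:
   step    t(s)  obj.x    obj.z    obj.vx   obj.vz 
     28  0.2667   +0.226  -0.055  +0.301  -0.199
     57  0.5429   +0.354  -0.136  +0.617  -0.398
     86  0.8190   +0.569  -0.272  +0.927  -0.608


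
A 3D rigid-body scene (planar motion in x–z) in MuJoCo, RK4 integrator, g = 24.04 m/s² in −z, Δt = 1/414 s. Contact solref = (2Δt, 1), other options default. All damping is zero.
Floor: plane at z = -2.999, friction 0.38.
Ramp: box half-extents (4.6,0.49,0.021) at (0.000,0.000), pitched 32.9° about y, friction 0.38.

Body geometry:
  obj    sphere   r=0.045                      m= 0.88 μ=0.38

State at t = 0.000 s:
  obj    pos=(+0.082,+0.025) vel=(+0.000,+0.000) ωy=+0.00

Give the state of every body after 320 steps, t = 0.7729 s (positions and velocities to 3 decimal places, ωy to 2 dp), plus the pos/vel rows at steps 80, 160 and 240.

State at t = 0.7729 s:
  obj    pos=(+2.422,-1.488) vel=(+6.053,-3.916) ωy=+160.19

Key-timestep trajectory:
   step    t(s)  obj.x    obj.z    obj.vx   obj.vz 
     80  0.1932   +0.228  -0.069  +1.513  -0.979
    160  0.3865   +0.667  -0.353  +3.027  -1.958
    240  0.5797   +1.398  -0.826  +4.540  -2.937


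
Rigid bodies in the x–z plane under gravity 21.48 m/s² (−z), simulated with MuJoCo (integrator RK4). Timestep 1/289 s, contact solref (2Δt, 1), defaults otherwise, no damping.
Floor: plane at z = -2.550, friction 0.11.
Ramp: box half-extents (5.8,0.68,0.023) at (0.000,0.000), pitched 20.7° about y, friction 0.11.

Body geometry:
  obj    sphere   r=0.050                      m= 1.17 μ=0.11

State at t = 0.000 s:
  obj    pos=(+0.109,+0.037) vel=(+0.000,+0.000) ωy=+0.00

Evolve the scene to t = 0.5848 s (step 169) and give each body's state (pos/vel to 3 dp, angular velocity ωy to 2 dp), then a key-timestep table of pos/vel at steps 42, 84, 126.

State at t = 0.5848 s:
  obj    pos=(+0.977,-0.291) vel=(+2.967,-1.121) ωy=+63.40

Key-timestep trajectory:
   step    t(s)  obj.x    obj.z    obj.vx   obj.vz 
     42  0.1453   +0.163  +0.017  +0.738  -0.279
     84  0.2907   +0.323  -0.044  +1.475  -0.557
    126  0.4360   +0.591  -0.145  +2.212  -0.836


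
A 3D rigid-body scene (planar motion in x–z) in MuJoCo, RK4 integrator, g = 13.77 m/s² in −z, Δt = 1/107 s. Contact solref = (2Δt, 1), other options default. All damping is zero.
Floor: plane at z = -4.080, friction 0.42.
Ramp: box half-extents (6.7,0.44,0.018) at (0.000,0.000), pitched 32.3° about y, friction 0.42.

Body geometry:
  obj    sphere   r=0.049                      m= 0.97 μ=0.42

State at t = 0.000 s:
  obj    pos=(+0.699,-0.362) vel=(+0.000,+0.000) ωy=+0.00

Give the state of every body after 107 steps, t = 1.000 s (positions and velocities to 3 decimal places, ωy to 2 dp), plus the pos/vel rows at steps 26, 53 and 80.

State at t = 1.000 s:
  obj    pos=(+2.919,-1.766) vel=(+4.441,-2.808) ωy=+107.23

Key-timestep trajectory:
   step    t(s)  obj.x    obj.z    obj.vx   obj.vz 
     26  0.2430   +0.830  -0.446  +1.079  -0.682
     53  0.4953   +1.244  -0.707  +2.200  -1.391
     80  0.7477   +1.940  -1.147  +3.320  -2.099


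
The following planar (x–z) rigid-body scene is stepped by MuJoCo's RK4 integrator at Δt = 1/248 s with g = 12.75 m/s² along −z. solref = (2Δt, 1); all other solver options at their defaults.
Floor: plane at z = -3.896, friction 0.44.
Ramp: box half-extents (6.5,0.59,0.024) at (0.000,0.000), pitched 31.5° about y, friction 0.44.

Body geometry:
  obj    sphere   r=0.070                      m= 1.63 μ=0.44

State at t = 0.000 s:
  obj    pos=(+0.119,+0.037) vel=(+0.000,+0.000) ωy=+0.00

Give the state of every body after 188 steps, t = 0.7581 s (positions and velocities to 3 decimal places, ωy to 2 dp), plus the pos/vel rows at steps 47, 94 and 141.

State at t = 0.7581 s:
  obj    pos=(+1.285,-0.677) vel=(+3.076,-1.885) ωy=+51.52

Key-timestep trajectory:
   step    t(s)  obj.x    obj.z    obj.vx   obj.vz 
     47  0.1895   +0.192  -0.007  +0.769  -0.471
     94  0.3790   +0.411  -0.141  +1.538  -0.942
    141  0.5685   +0.775  -0.365  +2.307  -1.414


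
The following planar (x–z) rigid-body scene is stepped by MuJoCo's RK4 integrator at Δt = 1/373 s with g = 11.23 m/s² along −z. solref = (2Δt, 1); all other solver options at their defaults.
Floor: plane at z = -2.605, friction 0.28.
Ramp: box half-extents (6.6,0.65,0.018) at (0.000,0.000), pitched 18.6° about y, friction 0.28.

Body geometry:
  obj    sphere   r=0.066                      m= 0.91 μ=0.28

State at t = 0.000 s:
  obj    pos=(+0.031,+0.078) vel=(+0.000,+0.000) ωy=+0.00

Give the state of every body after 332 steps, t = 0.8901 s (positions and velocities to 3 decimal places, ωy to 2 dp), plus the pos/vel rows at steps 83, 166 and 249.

State at t = 0.8901 s:
  obj    pos=(+0.992,-0.245) vel=(+2.158,-0.726) ωy=+34.50

Key-timestep trajectory:
   step    t(s)  obj.x    obj.z    obj.vx   obj.vz 
     83  0.2225   +0.091  +0.058  +0.540  -0.182
    166  0.4450   +0.271  -0.003  +1.079  -0.363
    249  0.6676   +0.571  -0.104  +1.619  -0.545


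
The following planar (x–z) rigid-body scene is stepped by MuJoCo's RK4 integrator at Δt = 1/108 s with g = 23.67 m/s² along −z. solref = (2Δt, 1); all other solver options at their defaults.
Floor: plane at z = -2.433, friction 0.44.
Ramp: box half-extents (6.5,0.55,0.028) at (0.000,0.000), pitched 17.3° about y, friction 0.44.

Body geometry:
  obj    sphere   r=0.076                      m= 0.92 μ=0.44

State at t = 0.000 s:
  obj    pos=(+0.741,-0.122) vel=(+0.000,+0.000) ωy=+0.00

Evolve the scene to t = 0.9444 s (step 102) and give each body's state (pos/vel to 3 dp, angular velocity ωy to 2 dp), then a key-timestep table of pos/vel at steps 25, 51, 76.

State at t = 0.9444 s:
  obj    pos=(+2.882,-0.789) vel=(+4.533,-1.412) ωy=+62.47

Key-timestep trajectory:
   step    t(s)  obj.x    obj.z    obj.vx   obj.vz 
     25  0.2315   +0.870  -0.162  +1.111  -0.346
     51  0.4722   +1.276  -0.289  +2.267  -0.706
     76  0.7037   +1.930  -0.492  +3.377  -1.052


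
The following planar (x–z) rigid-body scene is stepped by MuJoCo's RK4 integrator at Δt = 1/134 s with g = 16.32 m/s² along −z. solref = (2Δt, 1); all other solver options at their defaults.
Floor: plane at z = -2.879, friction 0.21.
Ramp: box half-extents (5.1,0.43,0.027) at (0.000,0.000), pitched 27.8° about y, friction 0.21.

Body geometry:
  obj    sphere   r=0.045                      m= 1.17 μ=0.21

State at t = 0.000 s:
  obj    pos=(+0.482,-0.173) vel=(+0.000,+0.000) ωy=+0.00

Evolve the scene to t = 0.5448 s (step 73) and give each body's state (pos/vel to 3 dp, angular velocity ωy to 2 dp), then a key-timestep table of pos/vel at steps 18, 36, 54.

State at t = 0.5448 s:
  obj    pos=(+1.196,-0.549) vel=(+2.620,-1.382) ωy=+65.77

Key-timestep trajectory:
   step    t(s)  obj.x    obj.z    obj.vx   obj.vz 
     18  0.1343   +0.526  -0.196  +0.647  -0.341
     36  0.2687   +0.656  -0.264  +1.293  -0.682
     54  0.4030   +0.873  -0.379  +1.939  -1.022


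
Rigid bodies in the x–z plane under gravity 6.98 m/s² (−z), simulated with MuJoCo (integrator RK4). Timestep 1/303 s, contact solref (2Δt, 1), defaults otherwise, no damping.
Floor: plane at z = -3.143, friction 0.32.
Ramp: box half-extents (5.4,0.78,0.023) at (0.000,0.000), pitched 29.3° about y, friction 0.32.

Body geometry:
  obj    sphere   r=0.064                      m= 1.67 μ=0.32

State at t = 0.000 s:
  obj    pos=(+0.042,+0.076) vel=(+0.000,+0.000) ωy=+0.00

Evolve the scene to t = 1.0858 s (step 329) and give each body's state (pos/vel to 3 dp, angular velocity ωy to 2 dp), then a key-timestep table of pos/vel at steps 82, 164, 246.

State at t = 1.0858 s:
  obj    pos=(+1.296,-0.628) vel=(+2.310,-1.297) ωy=+41.39

Key-timestep trajectory:
   step    t(s)  obj.x    obj.z    obj.vx   obj.vz 
     82  0.2706   +0.120  +0.032  +0.576  -0.323
    164  0.5413   +0.354  -0.099  +1.152  -0.646
    246  0.8119   +0.743  -0.317  +1.728  -0.969


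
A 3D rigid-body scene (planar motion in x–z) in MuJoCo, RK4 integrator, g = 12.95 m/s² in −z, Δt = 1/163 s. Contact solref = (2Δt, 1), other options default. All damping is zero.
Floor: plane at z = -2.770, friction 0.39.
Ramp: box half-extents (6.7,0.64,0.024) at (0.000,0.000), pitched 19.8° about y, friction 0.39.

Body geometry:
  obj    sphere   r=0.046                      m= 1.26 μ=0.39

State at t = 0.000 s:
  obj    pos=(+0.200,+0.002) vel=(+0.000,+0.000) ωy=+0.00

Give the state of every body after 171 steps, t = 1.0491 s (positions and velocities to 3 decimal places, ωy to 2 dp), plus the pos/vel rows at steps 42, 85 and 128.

State at t = 1.0491 s:
  obj    pos=(+1.822,-0.582) vel=(+3.093,-1.113) ωy=+71.45

Key-timestep trajectory:
   step    t(s)  obj.x    obj.z    obj.vx   obj.vz 
     42  0.2577   +0.298  -0.033  +0.760  -0.274
     85  0.5215   +0.601  -0.142  +1.537  -0.553
    128  0.7853   +1.109  -0.325  +2.315  -0.833
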